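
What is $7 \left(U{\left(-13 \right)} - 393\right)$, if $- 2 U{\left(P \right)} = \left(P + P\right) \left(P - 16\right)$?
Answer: $-5390$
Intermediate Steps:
$U{\left(P \right)} = - P \left(-16 + P\right)$ ($U{\left(P \right)} = - \frac{\left(P + P\right) \left(P - 16\right)}{2} = - \frac{2 P \left(-16 + P\right)}{2} = - P \left(-16 + P\right)$)
$7 \left(U{\left(-13 \right)} - 393\right) = 7 \left(- 13 \left(16 - -13\right) - 393\right) = 7 \left(- 13 \left(16 + 13\right) - 393\right) = 7 \left(\left(-13\right) 29 - 393\right) = 7 \left(-377 - 393\right) = 7 \left(-770\right) = -5390$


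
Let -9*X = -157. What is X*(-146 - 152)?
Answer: -46786/9 ≈ -5198.4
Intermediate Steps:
X = 157/9 (X = -⅑*(-157) = 157/9 ≈ 17.444)
X*(-146 - 152) = 157*(-146 - 152)/9 = (157/9)*(-298) = -46786/9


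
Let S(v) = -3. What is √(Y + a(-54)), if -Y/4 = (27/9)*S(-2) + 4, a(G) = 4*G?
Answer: 14*I ≈ 14.0*I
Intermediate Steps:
Y = 20 (Y = -4*((27/9)*(-3) + 4) = -4*((27*(⅑))*(-3) + 4) = -4*(3*(-3) + 4) = -4*(-9 + 4) = -4*(-5) = 20)
√(Y + a(-54)) = √(20 + 4*(-54)) = √(20 - 216) = √(-196) = 14*I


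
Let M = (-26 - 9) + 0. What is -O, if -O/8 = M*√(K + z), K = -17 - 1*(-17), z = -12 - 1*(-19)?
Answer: -280*√7 ≈ -740.81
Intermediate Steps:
z = 7 (z = -12 + 19 = 7)
K = 0 (K = -17 + 17 = 0)
M = -35 (M = -35 + 0 = -35)
O = 280*√7 (O = -(-280)*√(0 + 7) = -(-280)*√7 = 280*√7 ≈ 740.81)
-O = -280*√7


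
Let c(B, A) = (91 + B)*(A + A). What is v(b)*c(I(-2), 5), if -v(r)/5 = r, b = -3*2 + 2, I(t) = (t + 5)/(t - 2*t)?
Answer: 18500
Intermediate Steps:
I(t) = -(5 + t)/t (I(t) = (5 + t)/((-t)) = (5 + t)*(-1/t) = -(5 + t)/t)
b = -4 (b = -6 + 2 = -4)
c(B, A) = 2*A*(91 + B) (c(B, A) = (91 + B)*(2*A) = 2*A*(91 + B))
v(r) = -5*r
v(b)*c(I(-2), 5) = (-5*(-4))*(2*5*(91 + (-5 - 1*(-2))/(-2))) = 20*(2*5*(91 - (-5 + 2)/2)) = 20*(2*5*(91 - ½*(-3))) = 20*(2*5*(91 + 3/2)) = 20*(2*5*(185/2)) = 20*925 = 18500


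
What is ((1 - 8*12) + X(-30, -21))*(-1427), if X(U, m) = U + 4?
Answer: 172667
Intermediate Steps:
X(U, m) = 4 + U
((1 - 8*12) + X(-30, -21))*(-1427) = ((1 - 8*12) + (4 - 30))*(-1427) = ((1 - 96) - 26)*(-1427) = (-95 - 26)*(-1427) = -121*(-1427) = 172667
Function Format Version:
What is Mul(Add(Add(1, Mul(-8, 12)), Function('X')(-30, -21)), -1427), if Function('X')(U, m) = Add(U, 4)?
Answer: 172667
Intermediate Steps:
Function('X')(U, m) = Add(4, U)
Mul(Add(Add(1, Mul(-8, 12)), Function('X')(-30, -21)), -1427) = Mul(Add(Add(1, Mul(-8, 12)), Add(4, -30)), -1427) = Mul(Add(Add(1, -96), -26), -1427) = Mul(Add(-95, -26), -1427) = Mul(-121, -1427) = 172667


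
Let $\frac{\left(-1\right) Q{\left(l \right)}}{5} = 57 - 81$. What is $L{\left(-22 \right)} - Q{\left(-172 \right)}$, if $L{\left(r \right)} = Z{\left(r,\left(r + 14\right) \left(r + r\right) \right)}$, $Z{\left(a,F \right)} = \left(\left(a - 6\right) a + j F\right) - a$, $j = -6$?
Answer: $-1594$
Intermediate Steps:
$Q{\left(l \right)} = 120$ ($Q{\left(l \right)} = - 5 \left(57 - 81\right) = \left(-5\right) \left(-24\right) = 120$)
$Z{\left(a,F \right)} = - a - 6 F + a \left(-6 + a\right)$ ($Z{\left(a,F \right)} = \left(\left(a - 6\right) a - 6 F\right) - a = \left(\left(-6 + a\right) a - 6 F\right) - a = \left(a \left(-6 + a\right) - 6 F\right) - a = \left(- 6 F + a \left(-6 + a\right)\right) - a = - a - 6 F + a \left(-6 + a\right)$)
$L{\left(r \right)} = r^{2} - 7 r - 12 r \left(14 + r\right)$ ($L{\left(r \right)} = r^{2} - 7 r - 6 \left(r + 14\right) \left(r + r\right) = r^{2} - 7 r - 6 \left(14 + r\right) 2 r = r^{2} - 7 r - 6 \cdot 2 r \left(14 + r\right) = r^{2} - 7 r - 12 r \left(14 + r\right)$)
$L{\left(-22 \right)} - Q{\left(-172 \right)} = - 22 \left(-175 - -242\right) - 120 = - 22 \left(-175 + 242\right) - 120 = \left(-22\right) 67 - 120 = -1474 - 120 = -1594$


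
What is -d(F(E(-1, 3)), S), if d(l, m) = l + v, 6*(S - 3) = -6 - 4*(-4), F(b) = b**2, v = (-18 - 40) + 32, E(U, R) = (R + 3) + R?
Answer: -55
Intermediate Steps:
E(U, R) = 3 + 2*R (E(U, R) = (3 + R) + R = 3 + 2*R)
v = -26 (v = -58 + 32 = -26)
S = 14/3 (S = 3 + (-6 - 4*(-4))/6 = 3 + (-6 + 16)/6 = 3 + (1/6)*10 = 3 + 5/3 = 14/3 ≈ 4.6667)
d(l, m) = -26 + l (d(l, m) = l - 26 = -26 + l)
-d(F(E(-1, 3)), S) = -(-26 + (3 + 2*3)**2) = -(-26 + (3 + 6)**2) = -(-26 + 9**2) = -(-26 + 81) = -1*55 = -55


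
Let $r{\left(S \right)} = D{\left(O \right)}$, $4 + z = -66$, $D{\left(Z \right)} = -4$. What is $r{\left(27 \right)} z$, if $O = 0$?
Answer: $280$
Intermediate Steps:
$z = -70$ ($z = -4 - 66 = -70$)
$r{\left(S \right)} = -4$
$r{\left(27 \right)} z = \left(-4\right) \left(-70\right) = 280$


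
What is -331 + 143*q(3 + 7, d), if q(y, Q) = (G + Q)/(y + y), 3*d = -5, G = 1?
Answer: -10073/30 ≈ -335.77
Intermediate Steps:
d = -5/3 (d = (⅓)*(-5) = -5/3 ≈ -1.6667)
q(y, Q) = (1 + Q)/(2*y) (q(y, Q) = (1 + Q)/(y + y) = (1 + Q)/((2*y)) = (1 + Q)*(1/(2*y)) = (1 + Q)/(2*y))
-331 + 143*q(3 + 7, d) = -331 + 143*((1 - 5/3)/(2*(3 + 7))) = -331 + 143*((½)*(-⅔)/10) = -331 + 143*((½)*(⅒)*(-⅔)) = -331 + 143*(-1/30) = -331 - 143/30 = -10073/30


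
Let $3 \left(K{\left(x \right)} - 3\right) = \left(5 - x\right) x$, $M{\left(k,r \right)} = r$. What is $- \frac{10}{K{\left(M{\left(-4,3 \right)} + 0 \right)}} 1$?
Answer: $-2$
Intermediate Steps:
$K{\left(x \right)} = 3 + \frac{x \left(5 - x\right)}{3}$ ($K{\left(x \right)} = 3 + \frac{\left(5 - x\right) x}{3} = 3 + \frac{x \left(5 - x\right)}{3}$)
$- \frac{10}{K{\left(M{\left(-4,3 \right)} + 0 \right)}} 1 = - \frac{10}{3 - \frac{\left(3 + 0\right)^{2}}{3} + \frac{5 \left(3 + 0\right)}{3}} \cdot 1 = - \frac{10}{3 - \frac{3^{2}}{3} + \frac{5}{3} \cdot 3} \cdot 1 = - \frac{10}{3 - 3 + 5} \cdot 1 = - \frac{10}{5} \cdot 1 = \left(-10\right) \frac{1}{5} \cdot 1 = \left(-2\right) 1 = -2$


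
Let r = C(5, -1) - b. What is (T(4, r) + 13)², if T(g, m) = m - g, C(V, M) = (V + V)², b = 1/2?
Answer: 47089/4 ≈ 11772.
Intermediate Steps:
b = ½ ≈ 0.50000
C(V, M) = 4*V² (C(V, M) = (2*V)² = 4*V²)
r = 199/2 (r = 4*5² - 1*½ = 4*25 - ½ = 100 - ½ = 199/2 ≈ 99.500)
(T(4, r) + 13)² = ((199/2 - 1*4) + 13)² = ((199/2 - 4) + 13)² = (191/2 + 13)² = (217/2)² = 47089/4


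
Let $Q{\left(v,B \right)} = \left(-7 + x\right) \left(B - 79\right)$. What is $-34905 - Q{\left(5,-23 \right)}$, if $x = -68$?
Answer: $-42555$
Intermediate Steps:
$Q{\left(v,B \right)} = 5925 - 75 B$ ($Q{\left(v,B \right)} = \left(-7 - 68\right) \left(B - 79\right) = - 75 \left(-79 + B\right) = 5925 - 75 B$)
$-34905 - Q{\left(5,-23 \right)} = -34905 - \left(5925 - -1725\right) = -34905 - \left(5925 + 1725\right) = -34905 - 7650 = -42555$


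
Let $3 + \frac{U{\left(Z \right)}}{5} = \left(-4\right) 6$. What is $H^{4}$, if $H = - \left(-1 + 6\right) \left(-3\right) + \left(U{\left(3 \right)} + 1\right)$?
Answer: $200533921$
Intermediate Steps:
$U{\left(Z \right)} = -135$ ($U{\left(Z \right)} = -15 + 5 \left(\left(-4\right) 6\right) = -15 + 5 \left(-24\right) = -15 - 120 = -135$)
$H = -119$ ($H = - \left(-1 + 6\right) \left(-3\right) + \left(-135 + 1\right) = - 5 \left(-3\right) - 134 = \left(-1\right) \left(-15\right) - 134 = 15 - 134 = -119$)
$H^{4} = \left(-119\right)^{4} = 200533921$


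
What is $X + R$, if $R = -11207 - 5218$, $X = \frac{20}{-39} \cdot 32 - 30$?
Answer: $- \frac{642385}{39} \approx -16471.0$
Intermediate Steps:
$X = - \frac{1810}{39}$ ($X = 20 \left(- \frac{1}{39}\right) 32 - 30 = \left(- \frac{20}{39}\right) 32 - 30 = - \frac{640}{39} - 30 = - \frac{1810}{39} \approx -46.41$)
$R = -16425$ ($R = -11207 - 5218 = -16425$)
$X + R = - \frac{1810}{39} - 16425 = - \frac{642385}{39}$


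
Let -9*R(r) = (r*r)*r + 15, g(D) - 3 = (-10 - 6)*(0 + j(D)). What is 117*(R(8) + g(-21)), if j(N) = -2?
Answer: -2756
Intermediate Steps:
g(D) = 35 (g(D) = 3 + (-10 - 6)*(0 - 2) = 3 - 16*(-2) = 3 + 32 = 35)
R(r) = -5/3 - r³/9 (R(r) = -((r*r)*r + 15)/9 = -(r²*r + 15)/9 = -(r³ + 15)/9 = -(15 + r³)/9 = -5/3 - r³/9)
117*(R(8) + g(-21)) = 117*((-5/3 - ⅑*8³) + 35) = 117*((-5/3 - ⅑*512) + 35) = 117*((-5/3 - 512/9) + 35) = 117*(-527/9 + 35) = 117*(-212/9) = -2756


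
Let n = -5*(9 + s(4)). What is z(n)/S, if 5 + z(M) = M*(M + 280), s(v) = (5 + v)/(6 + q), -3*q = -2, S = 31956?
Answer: -189071/511296 ≈ -0.36979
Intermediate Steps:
q = ⅔ (q = -⅓*(-2) = ⅔ ≈ 0.66667)
s(v) = ¾ + 3*v/20 (s(v) = (5 + v)/(6 + ⅔) = (5 + v)/(20/3) = (5 + v)*(3/20) = ¾ + 3*v/20)
n = -207/4 (n = -5*(9 + (¾ + (3/20)*4)) = -5*(9 + (¾ + ⅗)) = -5*(9 + 27/20) = -5*207/20 = -207/4 ≈ -51.750)
z(M) = -5 + M*(280 + M) (z(M) = -5 + M*(M + 280) = -5 + M*(280 + M))
z(n)/S = (-5 + (-207/4)² + 280*(-207/4))/31956 = (-5 + 42849/16 - 14490)*(1/31956) = -189071/16*1/31956 = -189071/511296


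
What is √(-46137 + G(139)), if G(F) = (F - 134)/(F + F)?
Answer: I*√3565650518/278 ≈ 214.8*I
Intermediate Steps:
G(F) = (-134 + F)/(2*F) (G(F) = (-134 + F)/((2*F)) = (-134 + F)*(1/(2*F)) = (-134 + F)/(2*F))
√(-46137 + G(139)) = √(-46137 + (½)*(-134 + 139)/139) = √(-46137 + (½)*(1/139)*5) = √(-46137 + 5/278) = √(-12826081/278) = I*√3565650518/278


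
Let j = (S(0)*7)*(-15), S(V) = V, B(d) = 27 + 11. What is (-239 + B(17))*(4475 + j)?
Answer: -899475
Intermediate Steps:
B(d) = 38
j = 0 (j = (0*7)*(-15) = 0*(-15) = 0)
(-239 + B(17))*(4475 + j) = (-239 + 38)*(4475 + 0) = -201*4475 = -899475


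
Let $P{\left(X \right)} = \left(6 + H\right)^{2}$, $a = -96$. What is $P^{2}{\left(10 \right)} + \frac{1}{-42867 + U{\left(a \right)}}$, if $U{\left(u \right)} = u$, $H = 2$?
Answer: $\frac{175976447}{42963} \approx 4096.0$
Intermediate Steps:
$P{\left(X \right)} = 64$ ($P{\left(X \right)} = \left(6 + 2\right)^{2} = 8^{2} = 64$)
$P^{2}{\left(10 \right)} + \frac{1}{-42867 + U{\left(a \right)}} = 64^{2} + \frac{1}{-42867 - 96} = 4096 + \frac{1}{-42963} = 4096 - \frac{1}{42963} = \frac{175976447}{42963}$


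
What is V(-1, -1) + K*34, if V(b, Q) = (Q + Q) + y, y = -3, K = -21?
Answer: -719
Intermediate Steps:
V(b, Q) = -3 + 2*Q (V(b, Q) = (Q + Q) - 3 = 2*Q - 3 = -3 + 2*Q)
V(-1, -1) + K*34 = (-3 + 2*(-1)) - 21*34 = (-3 - 2) - 714 = -5 - 714 = -719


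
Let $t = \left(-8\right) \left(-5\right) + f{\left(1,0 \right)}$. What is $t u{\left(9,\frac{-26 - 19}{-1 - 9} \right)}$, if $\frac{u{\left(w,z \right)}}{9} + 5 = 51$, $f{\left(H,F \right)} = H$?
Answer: $16974$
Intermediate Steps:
$u{\left(w,z \right)} = 414$ ($u{\left(w,z \right)} = -45 + 9 \cdot 51 = -45 + 459 = 414$)
$t = 41$ ($t = \left(-8\right) \left(-5\right) + 1 = 40 + 1 = 41$)
$t u{\left(9,\frac{-26 - 19}{-1 - 9} \right)} = 41 \cdot 414 = 16974$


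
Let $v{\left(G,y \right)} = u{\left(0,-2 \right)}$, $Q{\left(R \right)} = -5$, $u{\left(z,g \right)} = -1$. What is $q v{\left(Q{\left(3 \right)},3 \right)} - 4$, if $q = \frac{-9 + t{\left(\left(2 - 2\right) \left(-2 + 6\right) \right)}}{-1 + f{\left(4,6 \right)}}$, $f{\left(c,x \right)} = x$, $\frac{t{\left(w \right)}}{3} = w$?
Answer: $- \frac{11}{5} \approx -2.2$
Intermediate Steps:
$t{\left(w \right)} = 3 w$
$q = - \frac{9}{5}$ ($q = \frac{-9 + 3 \left(2 - 2\right) \left(-2 + 6\right)}{-1 + 6} = \frac{-9 + 3 \cdot 0 \cdot 4}{5} = \left(-9 + 3 \cdot 0\right) \frac{1}{5} = \left(-9 + 0\right) \frac{1}{5} = \left(-9\right) \frac{1}{5} = - \frac{9}{5} \approx -1.8$)
$v{\left(G,y \right)} = -1$
$q v{\left(Q{\left(3 \right)},3 \right)} - 4 = \left(- \frac{9}{5}\right) \left(-1\right) - 4 = \frac{9}{5} - 4 = - \frac{11}{5}$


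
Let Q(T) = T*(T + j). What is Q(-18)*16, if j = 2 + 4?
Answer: 3456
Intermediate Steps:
j = 6
Q(T) = T*(6 + T) (Q(T) = T*(T + 6) = T*(6 + T))
Q(-18)*16 = -18*(6 - 18)*16 = -18*(-12)*16 = 216*16 = 3456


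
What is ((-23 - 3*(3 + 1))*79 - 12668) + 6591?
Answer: -8842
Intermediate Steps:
((-23 - 3*(3 + 1))*79 - 12668) + 6591 = ((-23 - 3*4)*79 - 12668) + 6591 = ((-23 - 12)*79 - 12668) + 6591 = (-35*79 - 12668) + 6591 = (-2765 - 12668) + 6591 = -15433 + 6591 = -8842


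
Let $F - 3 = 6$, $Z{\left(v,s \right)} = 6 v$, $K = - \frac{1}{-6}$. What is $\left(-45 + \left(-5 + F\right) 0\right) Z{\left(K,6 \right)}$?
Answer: $-45$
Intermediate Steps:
$K = \frac{1}{6}$ ($K = \left(-1\right) \left(- \frac{1}{6}\right) = \frac{1}{6} \approx 0.16667$)
$F = 9$ ($F = 3 + 6 = 9$)
$\left(-45 + \left(-5 + F\right) 0\right) Z{\left(K,6 \right)} = \left(-45 + \left(-5 + 9\right) 0\right) 6 \cdot \frac{1}{6} = \left(-45 + 4 \cdot 0\right) 1 = \left(-45 + 0\right) 1 = \left(-45\right) 1 = -45$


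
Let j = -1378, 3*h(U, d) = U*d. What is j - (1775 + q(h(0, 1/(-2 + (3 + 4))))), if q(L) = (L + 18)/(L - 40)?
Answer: -63051/20 ≈ -3152.6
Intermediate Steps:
h(U, d) = U*d/3 (h(U, d) = (U*d)/3 = U*d/3)
q(L) = (18 + L)/(-40 + L)
j - (1775 + q(h(0, 1/(-2 + (3 + 4))))) = -1378 - (1775 + (18 + (⅓)*0/(-2 + (3 + 4)))/(-40 + (⅓)*0/(-2 + (3 + 4)))) = -1378 - (1775 + (18 + (⅓)*0/(-2 + 7))/(-40 + (⅓)*0/(-2 + 7))) = -1378 - (1775 + (18 + (⅓)*0/5)/(-40 + (⅓)*0/5)) = -1378 - (1775 + (18 + (⅓)*0*(⅕))/(-40 + (⅓)*0*(⅕))) = -1378 - (1775 + (18 + 0)/(-40 + 0)) = -1378 - (1775 + 18/(-40)) = -1378 - (1775 - 1/40*18) = -1378 - (1775 - 9/20) = -1378 - 1*35491/20 = -1378 - 35491/20 = -63051/20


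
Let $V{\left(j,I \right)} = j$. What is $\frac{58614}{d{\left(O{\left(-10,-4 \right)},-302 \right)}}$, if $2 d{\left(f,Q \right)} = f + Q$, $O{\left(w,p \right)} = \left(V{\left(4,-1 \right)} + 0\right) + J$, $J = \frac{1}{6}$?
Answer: $- \frac{703368}{1787} \approx -393.6$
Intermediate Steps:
$J = \frac{1}{6} \approx 0.16667$
$O{\left(w,p \right)} = \frac{25}{6}$ ($O{\left(w,p \right)} = \left(4 + 0\right) + \frac{1}{6} = 4 + \frac{1}{6} = \frac{25}{6}$)
$d{\left(f,Q \right)} = \frac{Q}{2} + \frac{f}{2}$ ($d{\left(f,Q \right)} = \frac{f + Q}{2} = \frac{Q + f}{2} = \frac{Q}{2} + \frac{f}{2}$)
$\frac{58614}{d{\left(O{\left(-10,-4 \right)},-302 \right)}} = \frac{58614}{\frac{1}{2} \left(-302\right) + \frac{1}{2} \cdot \frac{25}{6}} = \frac{58614}{-151 + \frac{25}{12}} = \frac{58614}{- \frac{1787}{12}} = 58614 \left(- \frac{12}{1787}\right) = - \frac{703368}{1787}$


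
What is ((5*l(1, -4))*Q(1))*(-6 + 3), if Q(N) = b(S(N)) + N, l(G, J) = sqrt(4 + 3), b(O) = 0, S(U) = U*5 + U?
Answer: -15*sqrt(7) ≈ -39.686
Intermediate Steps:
S(U) = 6*U (S(U) = 5*U + U = 6*U)
l(G, J) = sqrt(7)
Q(N) = N (Q(N) = 0 + N = N)
((5*l(1, -4))*Q(1))*(-6 + 3) = ((5*sqrt(7))*1)*(-6 + 3) = (5*sqrt(7))*(-3) = -15*sqrt(7)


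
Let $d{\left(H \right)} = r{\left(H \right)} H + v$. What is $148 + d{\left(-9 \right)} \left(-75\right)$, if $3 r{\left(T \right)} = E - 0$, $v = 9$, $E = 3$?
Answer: $148$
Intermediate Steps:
$r{\left(T \right)} = 1$ ($r{\left(T \right)} = \frac{3 - 0}{3} = \frac{3 + 0}{3} = \frac{1}{3} \cdot 3 = 1$)
$d{\left(H \right)} = 9 + H$ ($d{\left(H \right)} = 1 H + 9 = H + 9 = 9 + H$)
$148 + d{\left(-9 \right)} \left(-75\right) = 148 + \left(9 - 9\right) \left(-75\right) = 148 + 0 \left(-75\right) = 148 + 0 = 148$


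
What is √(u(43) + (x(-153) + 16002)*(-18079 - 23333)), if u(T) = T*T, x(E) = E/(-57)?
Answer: I*√239265072203/19 ≈ 25745.0*I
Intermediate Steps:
x(E) = -E/57 (x(E) = E*(-1/57) = -E/57)
u(T) = T²
√(u(43) + (x(-153) + 16002)*(-18079 - 23333)) = √(43² + (-1/57*(-153) + 16002)*(-18079 - 23333)) = √(1849 + (51/19 + 16002)*(-41412)) = √(1849 + (304089/19)*(-41412)) = √(1849 - 12592933668/19) = √(-12592898537/19) = I*√239265072203/19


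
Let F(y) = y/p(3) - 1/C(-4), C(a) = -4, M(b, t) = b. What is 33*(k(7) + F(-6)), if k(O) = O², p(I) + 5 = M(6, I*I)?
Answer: 5709/4 ≈ 1427.3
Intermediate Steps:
p(I) = 1 (p(I) = -5 + 6 = 1)
F(y) = ¼ + y (F(y) = y/1 - 1/(-4) = y*1 - 1*(-¼) = y + ¼ = ¼ + y)
33*(k(7) + F(-6)) = 33*(7² + (¼ - 6)) = 33*(49 - 23/4) = 33*(173/4) = 5709/4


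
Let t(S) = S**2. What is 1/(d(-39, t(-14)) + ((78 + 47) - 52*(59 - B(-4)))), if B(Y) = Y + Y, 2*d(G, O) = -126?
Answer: -1/3422 ≈ -0.00029223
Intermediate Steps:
d(G, O) = -63 (d(G, O) = (1/2)*(-126) = -63)
B(Y) = 2*Y
1/(d(-39, t(-14)) + ((78 + 47) - 52*(59 - B(-4)))) = 1/(-63 + ((78 + 47) - 52*(59 - 2*(-4)))) = 1/(-63 + (125 - 52*(59 - 1*(-8)))) = 1/(-63 + (125 - 52*(59 + 8))) = 1/(-63 + (125 - 52*67)) = 1/(-63 + (125 - 3484)) = 1/(-63 - 3359) = 1/(-3422) = -1/3422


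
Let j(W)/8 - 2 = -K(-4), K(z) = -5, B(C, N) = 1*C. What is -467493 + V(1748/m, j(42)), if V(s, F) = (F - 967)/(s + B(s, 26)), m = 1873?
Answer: -1636061831/3496 ≈ -4.6798e+5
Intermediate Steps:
B(C, N) = C
j(W) = 56 (j(W) = 16 + 8*(-1*(-5)) = 16 + 8*5 = 16 + 40 = 56)
V(s, F) = (-967 + F)/(2*s) (V(s, F) = (F - 967)/(s + s) = (-967 + F)/((2*s)) = (-967 + F)*(1/(2*s)) = (-967 + F)/(2*s))
-467493 + V(1748/m, j(42)) = -467493 + (-967 + 56)/(2*((1748/1873))) = -467493 + (½)*(-911)/(1748*(1/1873)) = -467493 + (½)*(-911)/(1748/1873) = -467493 + (½)*(1873/1748)*(-911) = -467493 - 1706303/3496 = -1636061831/3496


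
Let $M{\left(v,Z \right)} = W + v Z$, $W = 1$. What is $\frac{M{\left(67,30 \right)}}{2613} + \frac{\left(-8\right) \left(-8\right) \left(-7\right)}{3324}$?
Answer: $\frac{153165}{241267} \approx 0.63484$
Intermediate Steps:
$M{\left(v,Z \right)} = 1 + Z v$ ($M{\left(v,Z \right)} = 1 + v Z = 1 + Z v$)
$\frac{M{\left(67,30 \right)}}{2613} + \frac{\left(-8\right) \left(-8\right) \left(-7\right)}{3324} = \frac{1 + 30 \cdot 67}{2613} + \frac{\left(-8\right) \left(-8\right) \left(-7\right)}{3324} = \left(1 + 2010\right) \frac{1}{2613} + 64 \left(-7\right) \frac{1}{3324} = 2011 \cdot \frac{1}{2613} - \frac{112}{831} = \frac{2011}{2613} - \frac{112}{831} = \frac{153165}{241267}$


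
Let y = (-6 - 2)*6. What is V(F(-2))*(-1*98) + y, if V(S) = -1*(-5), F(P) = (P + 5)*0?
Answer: -538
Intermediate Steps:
F(P) = 0 (F(P) = (5 + P)*0 = 0)
V(S) = 5
y = -48 (y = -8*6 = -48)
V(F(-2))*(-1*98) + y = 5*(-1*98) - 48 = 5*(-98) - 48 = -490 - 48 = -538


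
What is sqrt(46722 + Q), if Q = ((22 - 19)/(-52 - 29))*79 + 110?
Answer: sqrt(3793155)/9 ≈ 216.40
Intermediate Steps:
Q = 2891/27 (Q = (3/(-81))*79 + 110 = (3*(-1/81))*79 + 110 = -1/27*79 + 110 = -79/27 + 110 = 2891/27 ≈ 107.07)
sqrt(46722 + Q) = sqrt(46722 + 2891/27) = sqrt(1264385/27) = sqrt(3793155)/9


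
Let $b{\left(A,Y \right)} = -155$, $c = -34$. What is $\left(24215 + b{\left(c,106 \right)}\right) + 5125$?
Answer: $29185$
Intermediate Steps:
$\left(24215 + b{\left(c,106 \right)}\right) + 5125 = \left(24215 - 155\right) + 5125 = 24060 + 5125 = 29185$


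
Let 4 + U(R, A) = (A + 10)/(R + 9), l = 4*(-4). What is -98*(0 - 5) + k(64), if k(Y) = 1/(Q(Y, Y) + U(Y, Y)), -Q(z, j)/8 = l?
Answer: 4471813/9126 ≈ 490.01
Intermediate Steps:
l = -16
Q(z, j) = 128 (Q(z, j) = -8*(-16) = 128)
U(R, A) = -4 + (10 + A)/(9 + R) (U(R, A) = -4 + (A + 10)/(R + 9) = -4 + (10 + A)/(9 + R))
k(Y) = 1/(128 + (-26 - 3*Y)/(9 + Y)) (k(Y) = 1/(128 + (-26 + Y - 4*Y)/(9 + Y)) = 1/(128 + (-26 - 3*Y)/(9 + Y)))
-98*(0 - 5) + k(64) = -98*(0 - 5) + (9 + 64)/(1126 + 125*64) = -98*(-5) + 73/(1126 + 8000) = 490 + 73/9126 = 4471813/9126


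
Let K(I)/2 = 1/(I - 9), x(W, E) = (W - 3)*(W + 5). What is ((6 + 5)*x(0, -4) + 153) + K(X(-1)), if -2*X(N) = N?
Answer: -208/17 ≈ -12.235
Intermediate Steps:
x(W, E) = (-3 + W)*(5 + W)
X(N) = -N/2
K(I) = 2/(-9 + I) (K(I) = 2/(I - 9) = 2/(-9 + I))
((6 + 5)*x(0, -4) + 153) + K(X(-1)) = ((6 + 5)*(-15 + 0² + 2*0) + 153) + 2/(-9 - ½*(-1)) = (11*(-15 + 0 + 0) + 153) + 2/(-9 + ½) = (11*(-15) + 153) + 2/(-17/2) = (-165 + 153) + 2*(-2/17) = -12 - 4/17 = -208/17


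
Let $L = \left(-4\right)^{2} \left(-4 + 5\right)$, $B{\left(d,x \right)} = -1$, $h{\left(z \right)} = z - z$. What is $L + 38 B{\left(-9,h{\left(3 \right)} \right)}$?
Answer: $-22$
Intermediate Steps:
$h{\left(z \right)} = 0$
$L = 16$ ($L = 16 \cdot 1 = 16$)
$L + 38 B{\left(-9,h{\left(3 \right)} \right)} = 16 + 38 \left(-1\right) = 16 - 38 = -22$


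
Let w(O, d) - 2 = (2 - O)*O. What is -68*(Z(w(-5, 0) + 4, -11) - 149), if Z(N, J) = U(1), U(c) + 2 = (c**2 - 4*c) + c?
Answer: 10404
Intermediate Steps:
w(O, d) = 2 + O*(2 - O) (w(O, d) = 2 + (2 - O)*O = 2 + O*(2 - O))
U(c) = -2 + c**2 - 3*c (U(c) = -2 + ((c**2 - 4*c) + c) = -2 + (c**2 - 3*c) = -2 + c**2 - 3*c)
Z(N, J) = -4 (Z(N, J) = -2 + 1**2 - 3*1 = -2 + 1 - 3 = -4)
-68*(Z(w(-5, 0) + 4, -11) - 149) = -68*(-4 - 149) = -68*(-153) = 10404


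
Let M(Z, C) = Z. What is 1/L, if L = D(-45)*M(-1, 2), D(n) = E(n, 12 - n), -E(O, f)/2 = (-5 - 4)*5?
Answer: -1/90 ≈ -0.011111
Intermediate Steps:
E(O, f) = 90 (E(O, f) = -2*(-5 - 4)*5 = -(-18)*5 = -2*(-45) = 90)
D(n) = 90
L = -90 (L = 90*(-1) = -90)
1/L = 1/(-90) = -1/90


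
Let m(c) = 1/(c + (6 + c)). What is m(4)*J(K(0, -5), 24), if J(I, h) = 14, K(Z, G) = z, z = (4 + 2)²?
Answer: 1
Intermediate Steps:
z = 36 (z = 6² = 36)
K(Z, G) = 36
m(c) = 1/(6 + 2*c)
m(4)*J(K(0, -5), 24) = (1/(2*(3 + 4)))*14 = ((½)/7)*14 = ((½)*(⅐))*14 = (1/14)*14 = 1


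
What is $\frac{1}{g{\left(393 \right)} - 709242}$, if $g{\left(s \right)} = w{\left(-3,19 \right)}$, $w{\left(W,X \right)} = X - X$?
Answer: $- \frac{1}{709242} \approx -1.41 \cdot 10^{-6}$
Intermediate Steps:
$w{\left(W,X \right)} = 0$
$g{\left(s \right)} = 0$
$\frac{1}{g{\left(393 \right)} - 709242} = \frac{1}{0 - 709242} = \frac{1}{-709242} = - \frac{1}{709242}$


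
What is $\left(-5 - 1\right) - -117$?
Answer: $111$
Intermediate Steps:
$\left(-5 - 1\right) - -117 = \left(-5 - 1\right) + 117 = -6 + 117 = 111$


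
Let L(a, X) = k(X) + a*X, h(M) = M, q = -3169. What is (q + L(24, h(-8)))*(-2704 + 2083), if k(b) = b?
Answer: 2092149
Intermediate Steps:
L(a, X) = X + X*a (L(a, X) = X + a*X = X + X*a)
(q + L(24, h(-8)))*(-2704 + 2083) = (-3169 - 8*(1 + 24))*(-2704 + 2083) = (-3169 - 8*25)*(-621) = (-3169 - 200)*(-621) = -3369*(-621) = 2092149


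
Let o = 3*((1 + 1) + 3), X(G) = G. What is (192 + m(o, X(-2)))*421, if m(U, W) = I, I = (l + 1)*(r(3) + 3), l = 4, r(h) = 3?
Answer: 93462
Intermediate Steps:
o = 15 (o = 3*(2 + 3) = 3*5 = 15)
I = 30 (I = (4 + 1)*(3 + 3) = 5*6 = 30)
m(U, W) = 30
(192 + m(o, X(-2)))*421 = (192 + 30)*421 = 222*421 = 93462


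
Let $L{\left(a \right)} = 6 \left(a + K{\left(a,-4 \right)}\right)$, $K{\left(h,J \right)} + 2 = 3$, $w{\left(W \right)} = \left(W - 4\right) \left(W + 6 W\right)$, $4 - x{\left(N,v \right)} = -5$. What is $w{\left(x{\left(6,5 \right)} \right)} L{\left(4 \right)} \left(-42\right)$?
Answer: $-396900$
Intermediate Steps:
$x{\left(N,v \right)} = 9$ ($x{\left(N,v \right)} = 4 - -5 = 4 + 5 = 9$)
$w{\left(W \right)} = 7 W \left(-4 + W\right)$ ($w{\left(W \right)} = \left(-4 + W\right) 7 W = 7 W \left(-4 + W\right)$)
$K{\left(h,J \right)} = 1$ ($K{\left(h,J \right)} = -2 + 3 = 1$)
$L{\left(a \right)} = 6 + 6 a$ ($L{\left(a \right)} = 6 \left(a + 1\right) = 6 \left(1 + a\right) = 6 + 6 a$)
$w{\left(x{\left(6,5 \right)} \right)} L{\left(4 \right)} \left(-42\right) = 7 \cdot 9 \left(-4 + 9\right) \left(6 + 6 \cdot 4\right) \left(-42\right) = 7 \cdot 9 \cdot 5 \left(6 + 24\right) \left(-42\right) = 315 \cdot 30 \left(-42\right) = 9450 \left(-42\right) = -396900$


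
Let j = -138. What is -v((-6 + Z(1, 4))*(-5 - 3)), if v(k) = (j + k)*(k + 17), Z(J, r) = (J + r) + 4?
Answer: -1134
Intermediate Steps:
Z(J, r) = 4 + J + r
v(k) = (-138 + k)*(17 + k) (v(k) = (-138 + k)*(k + 17) = (-138 + k)*(17 + k))
-v((-6 + Z(1, 4))*(-5 - 3)) = -(-2346 + ((-6 + (4 + 1 + 4))*(-5 - 3))² - 121*(-6 + (4 + 1 + 4))*(-5 - 3)) = -(-2346 + ((-6 + 9)*(-8))² - 121*(-6 + 9)*(-8)) = -(-2346 + (3*(-8))² - 363*(-8)) = -(-2346 + (-24)² - 121*(-24)) = -(-2346 + 576 + 2904) = -1*1134 = -1134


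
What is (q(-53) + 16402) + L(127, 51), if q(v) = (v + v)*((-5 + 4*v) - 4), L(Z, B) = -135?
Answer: 39693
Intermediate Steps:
q(v) = 2*v*(-9 + 4*v) (q(v) = (2*v)*(-9 + 4*v) = 2*v*(-9 + 4*v))
(q(-53) + 16402) + L(127, 51) = (2*(-53)*(-9 + 4*(-53)) + 16402) - 135 = (2*(-53)*(-9 - 212) + 16402) - 135 = (2*(-53)*(-221) + 16402) - 135 = (23426 + 16402) - 135 = 39828 - 135 = 39693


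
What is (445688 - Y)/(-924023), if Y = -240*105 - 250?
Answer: -471138/924023 ≈ -0.50988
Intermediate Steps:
Y = -25450 (Y = -25200 - 250 = -25450)
(445688 - Y)/(-924023) = (445688 - 1*(-25450))/(-924023) = (445688 + 25450)*(-1/924023) = 471138*(-1/924023) = -471138/924023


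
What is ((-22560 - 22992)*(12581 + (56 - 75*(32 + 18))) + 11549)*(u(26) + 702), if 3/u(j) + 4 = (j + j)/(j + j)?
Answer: -283771161575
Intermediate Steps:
u(j) = -1 (u(j) = 3/(-4 + (j + j)/(j + j)) = 3/(-4 + (2*j)/((2*j))) = 3/(-4 + (2*j)*(1/(2*j))) = 3/(-4 + 1) = 3/(-3) = 3*(-⅓) = -1)
((-22560 - 22992)*(12581 + (56 - 75*(32 + 18))) + 11549)*(u(26) + 702) = ((-22560 - 22992)*(12581 + (56 - 75*(32 + 18))) + 11549)*(-1 + 702) = (-45552*(12581 + (56 - 75*50)) + 11549)*701 = (-45552*(12581 + (56 - 3750)) + 11549)*701 = (-45552*(12581 - 3694) + 11549)*701 = (-45552*8887 + 11549)*701 = (-404820624 + 11549)*701 = -404809075*701 = -283771161575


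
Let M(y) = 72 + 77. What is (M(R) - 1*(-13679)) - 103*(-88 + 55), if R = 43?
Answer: 17227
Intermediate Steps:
M(y) = 149
(M(R) - 1*(-13679)) - 103*(-88 + 55) = (149 - 1*(-13679)) - 103*(-88 + 55) = (149 + 13679) - 103*(-33) = 13828 + 3399 = 17227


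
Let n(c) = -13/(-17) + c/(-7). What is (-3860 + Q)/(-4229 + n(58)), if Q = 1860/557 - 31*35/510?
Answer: 1534632323/1684855932 ≈ 0.91084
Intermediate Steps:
n(c) = 13/17 - c/7 (n(c) = -13*(-1/17) + c*(-⅐) = 13/17 - c/7)
Q = 68851/56814 (Q = 1860*(1/557) - 1085*1/510 = 1860/557 - 217/102 = 68851/56814 ≈ 1.2119)
(-3860 + Q)/(-4229 + n(58)) = (-3860 + 68851/56814)/(-4229 + (13/17 - ⅐*58)) = -219233189/(56814*(-4229 + (13/17 - 58/7))) = -219233189/(56814*(-4229 - 895/119)) = -219233189/(56814*(-504146/119)) = -219233189/56814*(-119/504146) = 1534632323/1684855932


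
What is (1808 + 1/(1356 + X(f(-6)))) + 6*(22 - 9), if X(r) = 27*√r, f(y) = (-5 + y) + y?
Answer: 1163743550/617043 - 3*I*√17/205681 ≈ 1886.0 - 6.0138e-5*I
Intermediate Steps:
f(y) = -5 + 2*y
(1808 + 1/(1356 + X(f(-6)))) + 6*(22 - 9) = (1808 + 1/(1356 + 27*√(-5 + 2*(-6)))) + 6*(22 - 9) = (1808 + 1/(1356 + 27*√(-5 - 12))) + 6*13 = (1808 + 1/(1356 + 27*√(-17))) + 78 = (1808 + 1/(1356 + 27*(I*√17))) + 78 = (1808 + 1/(1356 + 27*I*√17)) + 78 = 1886 + 1/(1356 + 27*I*√17)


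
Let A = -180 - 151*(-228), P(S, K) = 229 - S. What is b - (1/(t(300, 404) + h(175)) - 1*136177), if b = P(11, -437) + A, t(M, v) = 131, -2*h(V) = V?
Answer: 14845939/87 ≈ 1.7064e+5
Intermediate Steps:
h(V) = -V/2
A = 34248 (A = -180 + 34428 = 34248)
b = 34466 (b = (229 - 1*11) + 34248 = (229 - 11) + 34248 = 218 + 34248 = 34466)
b - (1/(t(300, 404) + h(175)) - 1*136177) = 34466 - (1/(131 - ½*175) - 1*136177) = 34466 - (1/(131 - 175/2) - 136177) = 34466 - (1/(87/2) - 136177) = 34466 - (2/87 - 136177) = 34466 - 1*(-11847397/87) = 34466 + 11847397/87 = 14845939/87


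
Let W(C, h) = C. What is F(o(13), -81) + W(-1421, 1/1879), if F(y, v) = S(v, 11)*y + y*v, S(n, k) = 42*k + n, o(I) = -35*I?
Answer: -137921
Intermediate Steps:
S(n, k) = n + 42*k
F(y, v) = v*y + y*(462 + v) (F(y, v) = (v + 42*11)*y + y*v = (v + 462)*y + v*y = (462 + v)*y + v*y = y*(462 + v) + v*y = v*y + y*(462 + v))
F(o(13), -81) + W(-1421, 1/1879) = 2*(-35*13)*(231 - 81) - 1421 = 2*(-455)*150 - 1421 = -136500 - 1421 = -137921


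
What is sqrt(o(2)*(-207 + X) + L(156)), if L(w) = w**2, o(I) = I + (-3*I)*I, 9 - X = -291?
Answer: sqrt(23406) ≈ 152.99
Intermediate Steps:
X = 300 (X = 9 - 1*(-291) = 9 + 291 = 300)
o(I) = I - 3*I**2
sqrt(o(2)*(-207 + X) + L(156)) = sqrt((2*(1 - 3*2))*(-207 + 300) + 156**2) = sqrt((2*(1 - 6))*93 + 24336) = sqrt((2*(-5))*93 + 24336) = sqrt(-10*93 + 24336) = sqrt(-930 + 24336) = sqrt(23406)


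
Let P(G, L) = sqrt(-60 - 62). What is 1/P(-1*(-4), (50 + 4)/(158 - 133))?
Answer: -I*sqrt(122)/122 ≈ -0.090536*I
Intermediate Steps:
P(G, L) = I*sqrt(122) (P(G, L) = sqrt(-122) = I*sqrt(122))
1/P(-1*(-4), (50 + 4)/(158 - 133)) = 1/(I*sqrt(122)) = -I*sqrt(122)/122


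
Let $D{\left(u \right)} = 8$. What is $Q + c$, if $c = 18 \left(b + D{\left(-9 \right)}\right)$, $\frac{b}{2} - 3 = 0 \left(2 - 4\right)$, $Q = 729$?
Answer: $981$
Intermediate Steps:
$b = 6$ ($b = 6 + 2 \cdot 0 \left(2 - 4\right) = 6 + 2 \cdot 0 \left(-2\right) = 6 + 2 \cdot 0 = 6 + 0 = 6$)
$c = 252$ ($c = 18 \left(6 + 8\right) = 18 \cdot 14 = 252$)
$Q + c = 729 + 252 = 981$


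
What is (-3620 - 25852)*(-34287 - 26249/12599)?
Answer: 12732144550464/12599 ≈ 1.0106e+9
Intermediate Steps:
(-3620 - 25852)*(-34287 - 26249/12599) = -29472*(-34287 - 26249*1/12599) = -29472*(-34287 - 26249/12599) = -29472*(-432008162/12599) = 12732144550464/12599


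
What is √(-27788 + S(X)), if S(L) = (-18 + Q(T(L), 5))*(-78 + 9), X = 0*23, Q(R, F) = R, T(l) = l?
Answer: I*√26546 ≈ 162.93*I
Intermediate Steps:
X = 0
S(L) = 1242 - 69*L (S(L) = (-18 + L)*(-78 + 9) = (-18 + L)*(-69) = 1242 - 69*L)
√(-27788 + S(X)) = √(-27788 + (1242 - 69*0)) = √(-27788 + (1242 + 0)) = √(-27788 + 1242) = √(-26546) = I*√26546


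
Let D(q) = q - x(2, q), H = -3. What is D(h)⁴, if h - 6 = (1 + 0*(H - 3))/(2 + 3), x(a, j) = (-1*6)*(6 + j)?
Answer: 24840596881/625 ≈ 3.9745e+7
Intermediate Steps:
x(a, j) = -36 - 6*j (x(a, j) = -6*(6 + j) = -36 - 6*j)
h = 31/5 (h = 6 + (1 + 0*(-3 - 3))/(2 + 3) = 6 + (1 + 0*(-6))/5 = 6 + (1 + 0)*(⅕) = 6 + 1*(⅕) = 6 + ⅕ = 31/5 ≈ 6.2000)
D(q) = 36 + 7*q (D(q) = q - (-36 - 6*q) = q + (36 + 6*q) = 36 + 7*q)
D(h)⁴ = (36 + 7*(31/5))⁴ = (36 + 217/5)⁴ = (397/5)⁴ = 24840596881/625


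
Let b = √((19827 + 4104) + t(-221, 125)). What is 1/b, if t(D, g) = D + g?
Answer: √23835/23835 ≈ 0.0064773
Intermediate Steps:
b = √23835 (b = √((19827 + 4104) + (-221 + 125)) = √(23931 - 96) = √23835 ≈ 154.39)
1/b = 1/(√23835) = √23835/23835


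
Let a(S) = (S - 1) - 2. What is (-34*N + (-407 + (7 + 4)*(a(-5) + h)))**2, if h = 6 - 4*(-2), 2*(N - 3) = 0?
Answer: 196249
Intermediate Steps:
N = 3 (N = 3 + (1/2)*0 = 3 + 0 = 3)
a(S) = -3 + S (a(S) = (-1 + S) - 2 = -3 + S)
h = 14 (h = 6 + 8 = 14)
(-34*N + (-407 + (7 + 4)*(a(-5) + h)))**2 = (-34*3 + (-407 + (7 + 4)*((-3 - 5) + 14)))**2 = (-102 + (-407 + 11*(-8 + 14)))**2 = (-102 + (-407 + 11*6))**2 = (-102 + (-407 + 66))**2 = (-102 - 341)**2 = (-443)**2 = 196249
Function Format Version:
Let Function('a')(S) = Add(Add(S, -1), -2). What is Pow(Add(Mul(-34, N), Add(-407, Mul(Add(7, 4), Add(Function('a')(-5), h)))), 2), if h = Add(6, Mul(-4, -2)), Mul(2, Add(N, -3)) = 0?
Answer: 196249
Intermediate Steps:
N = 3 (N = Add(3, Mul(Rational(1, 2), 0)) = Add(3, 0) = 3)
Function('a')(S) = Add(-3, S) (Function('a')(S) = Add(Add(-1, S), -2) = Add(-3, S))
h = 14 (h = Add(6, 8) = 14)
Pow(Add(Mul(-34, N), Add(-407, Mul(Add(7, 4), Add(Function('a')(-5), h)))), 2) = Pow(Add(Mul(-34, 3), Add(-407, Mul(Add(7, 4), Add(Add(-3, -5), 14)))), 2) = Pow(Add(-102, Add(-407, Mul(11, Add(-8, 14)))), 2) = Pow(Add(-102, Add(-407, Mul(11, 6))), 2) = Pow(Add(-102, Add(-407, 66)), 2) = Pow(Add(-102, -341), 2) = Pow(-443, 2) = 196249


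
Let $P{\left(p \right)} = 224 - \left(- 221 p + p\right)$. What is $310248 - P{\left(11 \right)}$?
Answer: $307604$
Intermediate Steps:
$P{\left(p \right)} = 224 + 220 p$ ($P{\left(p \right)} = 224 - - 220 p = 224 + 220 p$)
$310248 - P{\left(11 \right)} = 310248 - \left(224 + 220 \cdot 11\right) = 310248 - \left(224 + 2420\right) = 310248 - 2644 = 307604$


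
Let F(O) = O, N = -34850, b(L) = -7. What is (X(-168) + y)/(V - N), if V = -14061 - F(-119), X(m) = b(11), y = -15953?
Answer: -3990/5227 ≈ -0.76334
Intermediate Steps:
X(m) = -7
V = -13942 (V = -14061 - 1*(-119) = -14061 + 119 = -13942)
(X(-168) + y)/(V - N) = (-7 - 15953)/(-13942 - 1*(-34850)) = -15960/(-13942 + 34850) = -15960/20908 = -15960*1/20908 = -3990/5227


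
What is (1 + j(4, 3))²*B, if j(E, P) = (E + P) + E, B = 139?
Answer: 20016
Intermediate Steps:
j(E, P) = P + 2*E
(1 + j(4, 3))²*B = (1 + (3 + 2*4))²*139 = (1 + (3 + 8))²*139 = (1 + 11)²*139 = 12²*139 = 144*139 = 20016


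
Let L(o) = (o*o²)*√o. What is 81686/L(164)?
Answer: 40843*√41/180848704 ≈ 0.0014461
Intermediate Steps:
L(o) = o^(7/2) (L(o) = o³*√o = o^(7/2))
81686/L(164) = 81686/(164^(7/2)) = 81686/((8821888*√41)) = 81686*(√41/361697408) = 40843*√41/180848704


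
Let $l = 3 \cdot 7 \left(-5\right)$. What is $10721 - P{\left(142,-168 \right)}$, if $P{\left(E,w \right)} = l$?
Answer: $10826$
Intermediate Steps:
$l = -105$ ($l = 21 \left(-5\right) = -105$)
$P{\left(E,w \right)} = -105$
$10721 - P{\left(142,-168 \right)} = 10721 - -105 = 10721 + 105 = 10826$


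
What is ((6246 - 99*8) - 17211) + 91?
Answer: -11666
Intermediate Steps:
((6246 - 99*8) - 17211) + 91 = ((6246 - 792) - 17211) + 91 = (5454 - 17211) + 91 = -11757 + 91 = -11666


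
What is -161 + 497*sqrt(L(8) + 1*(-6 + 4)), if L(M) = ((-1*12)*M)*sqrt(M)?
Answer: -161 + 497*I*sqrt(2 + 192*sqrt(2)) ≈ -161.0 + 8219.7*I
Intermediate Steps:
L(M) = -12*M**(3/2) (L(M) = (-12*M)*sqrt(M) = -12*M**(3/2))
-161 + 497*sqrt(L(8) + 1*(-6 + 4)) = -161 + 497*sqrt(-192*sqrt(2) + 1*(-6 + 4)) = -161 + 497*sqrt(-192*sqrt(2) + 1*(-2)) = -161 + 497*sqrt(-192*sqrt(2) - 2) = -161 + 497*sqrt(-2 - 192*sqrt(2))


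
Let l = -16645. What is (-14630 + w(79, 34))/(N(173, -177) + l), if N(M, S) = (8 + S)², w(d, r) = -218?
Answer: -3712/2979 ≈ -1.2461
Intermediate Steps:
(-14630 + w(79, 34))/(N(173, -177) + l) = (-14630 - 218)/((8 - 177)² - 16645) = -14848/((-169)² - 16645) = -14848/(28561 - 16645) = -14848/11916 = -14848*1/11916 = -3712/2979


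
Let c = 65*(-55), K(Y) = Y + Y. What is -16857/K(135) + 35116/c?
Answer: -1549891/21450 ≈ -72.256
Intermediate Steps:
K(Y) = 2*Y
c = -3575
-16857/K(135) + 35116/c = -16857/(2*135) + 35116/(-3575) = -16857/270 + 35116*(-1/3575) = -16857*1/270 - 35116/3575 = -1873/30 - 35116/3575 = -1549891/21450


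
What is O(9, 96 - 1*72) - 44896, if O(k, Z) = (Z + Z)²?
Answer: -42592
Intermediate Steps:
O(k, Z) = 4*Z² (O(k, Z) = (2*Z)² = 4*Z²)
O(9, 96 - 1*72) - 44896 = 4*(96 - 1*72)² - 44896 = 4*(96 - 72)² - 44896 = 4*24² - 44896 = 4*576 - 44896 = 2304 - 44896 = -42592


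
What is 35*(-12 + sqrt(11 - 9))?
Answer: -420 + 35*sqrt(2) ≈ -370.50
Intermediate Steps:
35*(-12 + sqrt(11 - 9)) = 35*(-12 + sqrt(2)) = -420 + 35*sqrt(2)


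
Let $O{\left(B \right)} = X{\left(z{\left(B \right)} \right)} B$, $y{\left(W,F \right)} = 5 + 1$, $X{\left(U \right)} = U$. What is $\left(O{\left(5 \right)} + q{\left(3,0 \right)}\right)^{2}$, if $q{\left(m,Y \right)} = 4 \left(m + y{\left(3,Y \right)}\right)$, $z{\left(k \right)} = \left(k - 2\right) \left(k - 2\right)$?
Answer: $6561$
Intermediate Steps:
$z{\left(k \right)} = \left(-2 + k\right)^{2}$ ($z{\left(k \right)} = \left(-2 + k\right) \left(-2 + k\right) = \left(-2 + k\right)^{2}$)
$y{\left(W,F \right)} = 6$
$O{\left(B \right)} = B \left(-2 + B\right)^{2}$ ($O{\left(B \right)} = \left(-2 + B\right)^{2} B = B \left(-2 + B\right)^{2}$)
$q{\left(m,Y \right)} = 24 + 4 m$ ($q{\left(m,Y \right)} = 4 \left(m + 6\right) = 4 \left(6 + m\right) = 24 + 4 m$)
$\left(O{\left(5 \right)} + q{\left(3,0 \right)}\right)^{2} = \left(5 \left(-2 + 5\right)^{2} + \left(24 + 4 \cdot 3\right)\right)^{2} = \left(5 \cdot 3^{2} + \left(24 + 12\right)\right)^{2} = \left(5 \cdot 9 + 36\right)^{2} = \left(45 + 36\right)^{2} = 81^{2} = 6561$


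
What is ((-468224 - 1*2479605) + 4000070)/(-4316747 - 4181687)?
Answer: -1052241/8498434 ≈ -0.12382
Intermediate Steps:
((-468224 - 1*2479605) + 4000070)/(-4316747 - 4181687) = ((-468224 - 2479605) + 4000070)/(-8498434) = (-2947829 + 4000070)*(-1/8498434) = 1052241*(-1/8498434) = -1052241/8498434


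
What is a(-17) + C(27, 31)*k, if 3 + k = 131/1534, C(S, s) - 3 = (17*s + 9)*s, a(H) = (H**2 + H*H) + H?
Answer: -73442975/1534 ≈ -47877.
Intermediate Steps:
a(H) = H + 2*H**2 (a(H) = (H**2 + H**2) + H = 2*H**2 + H = H + 2*H**2)
C(S, s) = 3 + s*(9 + 17*s) (C(S, s) = 3 + (17*s + 9)*s = 3 + (9 + 17*s)*s = 3 + s*(9 + 17*s))
k = -4471/1534 (k = -3 + 131/1534 = -4471/1534 ≈ -2.9146)
a(-17) + C(27, 31)*k = -17*(1 + 2*(-17)) + (3 + 9*31 + 17*31**2)*(-4471/1534) = -17*(1 - 34) + (3 + 279 + 17*961)*(-4471/1534) = -17*(-33) + (3 + 279 + 16337)*(-4471/1534) = 561 + 16619*(-4471/1534) = 561 - 74303549/1534 = -73442975/1534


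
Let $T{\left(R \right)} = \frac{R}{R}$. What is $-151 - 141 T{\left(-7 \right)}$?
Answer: $-292$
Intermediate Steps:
$T{\left(R \right)} = 1$
$-151 - 141 T{\left(-7 \right)} = -151 - 141 = -292$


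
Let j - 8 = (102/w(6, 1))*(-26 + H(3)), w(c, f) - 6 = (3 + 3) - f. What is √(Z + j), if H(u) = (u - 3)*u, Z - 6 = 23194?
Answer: 2*√694749/11 ≈ 151.55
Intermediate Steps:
w(c, f) = 12 - f (w(c, f) = 6 + ((3 + 3) - f) = 6 + (6 - f) = 12 - f)
Z = 23200 (Z = 6 + 23194 = 23200)
H(u) = u*(-3 + u) (H(u) = (-3 + u)*u = u*(-3 + u))
j = -2564/11 (j = 8 + (102/(12 - 1*1))*(-26 + 3*(-3 + 3)) = 8 + (102/(12 - 1))*(-26 + 3*0) = 8 + (102/11)*(-26 + 0) = 8 + (102*(1/11))*(-26) = 8 + (102/11)*(-26) = 8 - 2652/11 = -2564/11 ≈ -233.09)
√(Z + j) = √(23200 - 2564/11) = √(252636/11) = 2*√694749/11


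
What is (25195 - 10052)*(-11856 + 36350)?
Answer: 370912642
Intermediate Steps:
(25195 - 10052)*(-11856 + 36350) = 15143*24494 = 370912642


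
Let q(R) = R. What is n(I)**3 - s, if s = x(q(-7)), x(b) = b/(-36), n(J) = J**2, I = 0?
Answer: -7/36 ≈ -0.19444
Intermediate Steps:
x(b) = -b/36 (x(b) = b*(-1/36) = -b/36)
s = 7/36 (s = -1/36*(-7) = 7/36 ≈ 0.19444)
n(I)**3 - s = (0**2)**3 - 1*7/36 = 0**3 - 7/36 = 0 - 7/36 = -7/36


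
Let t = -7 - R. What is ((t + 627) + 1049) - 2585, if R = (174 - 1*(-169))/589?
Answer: -539867/589 ≈ -916.58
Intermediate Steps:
R = 343/589 (R = (174 + 169)*(1/589) = 343*(1/589) = 343/589 ≈ 0.58234)
t = -4466/589 (t = -7 - 1*343/589 = -7 - 343/589 = -4466/589 ≈ -7.5823)
((t + 627) + 1049) - 2585 = ((-4466/589 + 627) + 1049) - 2585 = (364837/589 + 1049) - 2585 = 982698/589 - 2585 = -539867/589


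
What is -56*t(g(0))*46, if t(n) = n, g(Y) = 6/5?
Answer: -15456/5 ≈ -3091.2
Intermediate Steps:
g(Y) = 6/5 (g(Y) = 6*(1/5) = 6/5)
-56*t(g(0))*46 = -56*6/5*46 = -336/5*46 = -15456/5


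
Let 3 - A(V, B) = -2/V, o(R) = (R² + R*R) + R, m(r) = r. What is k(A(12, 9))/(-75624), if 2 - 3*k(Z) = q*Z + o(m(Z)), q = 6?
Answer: 181/1020924 ≈ 0.00017729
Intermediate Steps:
o(R) = R + 2*R² (o(R) = (R² + R²) + R = 2*R² + R = R + 2*R²)
A(V, B) = 3 + 2/V (A(V, B) = 3 - (-2)/V = 3 + 2/V)
k(Z) = ⅔ - 2*Z - Z*(1 + 2*Z)/3 (k(Z) = ⅔ - (6*Z + Z*(1 + 2*Z))/3 = ⅔ + (-2*Z - Z*(1 + 2*Z)/3) = ⅔ - 2*Z - Z*(1 + 2*Z)/3)
k(A(12, 9))/(-75624) = (⅔ - 7*(3 + 2/12)/3 - 2*(3 + 2/12)²/3)/(-75624) = (⅔ - 7*(3 + 2*(1/12))/3 - 2*(3 + 2*(1/12))²/3)*(-1/75624) = (⅔ - 7*(3 + ⅙)/3 - 2*(3 + ⅙)²/3)*(-1/75624) = (⅔ - 7/3*19/6 - 2*(19/6)²/3)*(-1/75624) = (⅔ - 133/18 - ⅔*361/36)*(-1/75624) = (⅔ - 133/18 - 361/54)*(-1/75624) = -362/27*(-1/75624) = 181/1020924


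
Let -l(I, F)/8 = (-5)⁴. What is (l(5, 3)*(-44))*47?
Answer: 10340000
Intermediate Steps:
l(I, F) = -5000 (l(I, F) = -8*(-5)⁴ = -8*625 = -5000)
(l(5, 3)*(-44))*47 = -5000*(-44)*47 = 220000*47 = 10340000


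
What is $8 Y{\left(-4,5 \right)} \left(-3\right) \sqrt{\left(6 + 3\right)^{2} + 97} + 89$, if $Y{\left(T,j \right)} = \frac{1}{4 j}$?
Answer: $89 - \frac{6 \sqrt{178}}{5} \approx 72.99$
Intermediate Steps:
$Y{\left(T,j \right)} = \frac{1}{4 j}$
$8 Y{\left(-4,5 \right)} \left(-3\right) \sqrt{\left(6 + 3\right)^{2} + 97} + 89 = 8 \frac{1}{4 \cdot 5} \left(-3\right) \sqrt{\left(6 + 3\right)^{2} + 97} + 89 = 8 \cdot \frac{1}{4} \cdot \frac{1}{5} \left(-3\right) \sqrt{9^{2} + 97} + 89 = 8 \cdot \frac{1}{20} \left(-3\right) \sqrt{81 + 97} + 89 = \frac{2}{5} \left(-3\right) \sqrt{178} + 89 = - \frac{6 \sqrt{178}}{5} + 89 = 89 - \frac{6 \sqrt{178}}{5}$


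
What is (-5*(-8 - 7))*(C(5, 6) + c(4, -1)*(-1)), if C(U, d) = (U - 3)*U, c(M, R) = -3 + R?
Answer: 1050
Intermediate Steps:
C(U, d) = U*(-3 + U) (C(U, d) = (-3 + U)*U = U*(-3 + U))
(-5*(-8 - 7))*(C(5, 6) + c(4, -1)*(-1)) = (-5*(-8 - 7))*(5*(-3 + 5) + (-3 - 1)*(-1)) = (-5*(-15))*(5*2 - 4*(-1)) = 75*(10 + 4) = 75*14 = 1050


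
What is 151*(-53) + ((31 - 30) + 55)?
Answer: -7947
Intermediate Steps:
151*(-53) + ((31 - 30) + 55) = -8003 + (1 + 55) = -8003 + 56 = -7947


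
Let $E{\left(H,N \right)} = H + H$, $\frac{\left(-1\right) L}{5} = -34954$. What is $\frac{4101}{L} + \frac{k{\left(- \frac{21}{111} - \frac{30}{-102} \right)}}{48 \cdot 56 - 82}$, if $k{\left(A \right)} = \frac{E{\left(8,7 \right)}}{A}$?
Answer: $\frac{616060219}{7514935230} \approx 0.081978$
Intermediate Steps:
$L = 174770$ ($L = \left(-5\right) \left(-34954\right) = 174770$)
$E{\left(H,N \right)} = 2 H$
$k{\left(A \right)} = \frac{16}{A}$ ($k{\left(A \right)} = \frac{2 \cdot 8}{A} = \frac{16}{A}$)
$\frac{4101}{L} + \frac{k{\left(- \frac{21}{111} - \frac{30}{-102} \right)}}{48 \cdot 56 - 82} = \frac{4101}{174770} + \frac{16 \frac{1}{- \frac{21}{111} - \frac{30}{-102}}}{48 \cdot 56 - 82} = 4101 \cdot \frac{1}{174770} + \frac{16 \frac{1}{\left(-21\right) \frac{1}{111} - - \frac{5}{17}}}{2688 - 82} = \frac{4101}{174770} + \frac{16 \frac{1}{- \frac{7}{37} + \frac{5}{17}}}{2606} = \frac{4101}{174770} + \frac{16}{\frac{66}{629}} \cdot \frac{1}{2606} = \frac{4101}{174770} + 16 \cdot \frac{629}{66} \cdot \frac{1}{2606} = \frac{4101}{174770} + \frac{5032}{33} \cdot \frac{1}{2606} = \frac{4101}{174770} + \frac{2516}{42999} = \frac{616060219}{7514935230}$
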